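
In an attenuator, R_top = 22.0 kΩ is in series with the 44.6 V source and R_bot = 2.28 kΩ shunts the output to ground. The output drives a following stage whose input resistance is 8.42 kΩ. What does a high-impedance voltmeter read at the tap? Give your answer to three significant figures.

V_out ≈ 3.36 V

The load sits in parallel with R_bot: R_bot‖R_L = (2.28 × 8.42) / (2.28 + 8.42) = 1.794 kΩ.
V_out = 44.6 × 1.794 / (22.0 + 1.794) = 44.6 × 1.794/23.79 = 3.36 V.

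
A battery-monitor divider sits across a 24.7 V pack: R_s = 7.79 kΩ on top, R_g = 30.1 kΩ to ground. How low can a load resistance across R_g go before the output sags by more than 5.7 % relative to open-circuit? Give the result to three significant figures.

R_L(min) ≈ 102 kΩ

Output resistance R_th = R_s‖R_g = (7.79 × 30.1)/37.89 = 6.188 kΩ.
The fractional drop is R_th/(R_th + R_L); requiring this ≤ 0.0570 gives R_L ≥ R_th(1/0.0570 − 1) = 6.188 × 16.54 = 102 kΩ.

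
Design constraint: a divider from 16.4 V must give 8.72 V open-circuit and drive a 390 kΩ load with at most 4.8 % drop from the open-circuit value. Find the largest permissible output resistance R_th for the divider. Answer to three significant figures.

Loading drop = R_th/(R_th + R_L) ≤ 0.0480, so R_th ≤ R_L · ε/(1−ε) = 390 kΩ × 0.0480/0.9520 = 19.7 kΩ.
(Any R1, R2 with R2/(R1+R2) = 0.532 and R1‖R2 ≤ 19.7 kΩ will meet the spec.)

R_th ≤ 19.7 kΩ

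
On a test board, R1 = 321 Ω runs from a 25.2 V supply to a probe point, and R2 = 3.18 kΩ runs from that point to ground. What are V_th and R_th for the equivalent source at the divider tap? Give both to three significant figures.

V_th = 22.9 V, R_th = 292 Ω

V_th is the open-circuit tap voltage: 25.2 × 3180/(321 + 3180) = 22.9 V.
With the supply zeroed, R1 and R2 appear in parallel from the tap: R_th = R1‖R2 = (321 × 3180)/3501 = 292 Ω.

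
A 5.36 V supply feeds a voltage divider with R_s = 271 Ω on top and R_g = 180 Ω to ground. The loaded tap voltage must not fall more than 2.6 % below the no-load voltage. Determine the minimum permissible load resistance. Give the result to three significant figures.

Output resistance R_th = R_s‖R_g = (271 × 180)/451.0 = 108.2 Ω.
The fractional drop is R_th/(R_th + R_L); requiring this ≤ 0.0260 gives R_L ≥ R_th(1/0.0260 − 1) = 108.2 × 37.46 = 4.05 kΩ.

R_L(min) ≈ 4.05 kΩ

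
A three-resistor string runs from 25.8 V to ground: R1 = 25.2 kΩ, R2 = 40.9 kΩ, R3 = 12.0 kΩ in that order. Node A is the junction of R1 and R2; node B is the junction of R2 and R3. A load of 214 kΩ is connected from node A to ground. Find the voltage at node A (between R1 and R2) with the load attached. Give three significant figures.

V ≈ 16.2 V

Below node A the series string R2+R3 = 52.90 kΩ sits in parallel with the 214 kΩ load: 42.42 kΩ.
V_A = 25.8 × 42.42/(25.2 + 42.42) = 16.2 V.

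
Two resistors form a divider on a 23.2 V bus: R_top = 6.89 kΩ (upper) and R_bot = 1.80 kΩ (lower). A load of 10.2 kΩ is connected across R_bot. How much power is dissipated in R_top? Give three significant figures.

Total resistance from the source is R_top + (R_bot‖R_L) = 8.420 kΩ, so I = 23.2/8.420 kΩ = 2.755 mA.
P = I²·R_top = (2.755 mA)² × 6.89 kΩ = 52.3 mW.

P ≈ 52.3 mW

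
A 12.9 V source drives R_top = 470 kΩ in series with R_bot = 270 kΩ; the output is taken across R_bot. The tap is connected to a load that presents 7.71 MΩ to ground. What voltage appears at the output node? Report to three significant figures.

The load sits in parallel with R_bot: R_bot‖R_L = (270 × 7710) / (270 + 7710) = 260.9 kΩ.
V_out = 12.9 × 260.9 / (470 + 260.9) = 12.9 × 260.9/730.9 = 4.60 V.
(Unloaded it would have been 4.71 V.)

V_out ≈ 4.60 V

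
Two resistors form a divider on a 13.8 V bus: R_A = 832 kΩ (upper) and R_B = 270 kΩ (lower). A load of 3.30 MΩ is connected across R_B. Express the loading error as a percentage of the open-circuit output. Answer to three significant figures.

The divider's output (Thévenin) resistance is R_A‖R_B = 203.8 kΩ.
Fractional drop under load = R_th/(R_th + R_L) = 203.8 / (203.8 + 3300) = 0.05818.
So the output falls by 5.82 %.

5.82 %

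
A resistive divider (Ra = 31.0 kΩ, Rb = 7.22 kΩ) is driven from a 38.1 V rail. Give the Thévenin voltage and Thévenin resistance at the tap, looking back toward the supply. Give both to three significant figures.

V_th is the open-circuit tap voltage: 38.1 × 7.22/(31.0 + 7.22) = 7.20 V.
With the supply zeroed, Ra and Rb appear in parallel from the tap: R_th = Ra‖Rb = (31.0 × 7.22)/38.22 = 5.86 kΩ.

V_th = 7.20 V, R_th = 5.86 kΩ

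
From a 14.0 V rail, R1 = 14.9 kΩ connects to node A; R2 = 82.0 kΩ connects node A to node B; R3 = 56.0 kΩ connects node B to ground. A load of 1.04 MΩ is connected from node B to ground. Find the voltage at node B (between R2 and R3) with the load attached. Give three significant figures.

V ≈ 4.96 V

At node B, R3 is in parallel with the load: R3‖R_L = 53.14 kΩ.
Below node A the resistance is R2 + (R3‖R_L) = 135.1 kΩ, so V_A = 14.0 × 135.1/150.0 = 12.61 V.
Then V_B = V_A × (R3‖R_L)/(R2 + R3‖R_L) = 12.61 × 53.14/135.1 = 4.96 V.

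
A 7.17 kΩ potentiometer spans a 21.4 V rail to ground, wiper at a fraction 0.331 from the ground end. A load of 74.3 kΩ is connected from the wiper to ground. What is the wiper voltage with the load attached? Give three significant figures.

V ≈ 6.94 V

The wiper splits the pot into (1−α)R = 4.797 kΩ above and αR = 2.373 kΩ below.
Lower section ‖ load = 2.300 kΩ.
V_wiper = 21.4 × 2.300/(4.797 + 2.300) = 6.94 V.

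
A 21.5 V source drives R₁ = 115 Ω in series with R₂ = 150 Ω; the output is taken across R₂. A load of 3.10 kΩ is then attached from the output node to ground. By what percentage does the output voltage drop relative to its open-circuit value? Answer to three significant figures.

The divider's output (Thévenin) resistance is R₁‖R₂ = 65.09 Ω.
Fractional drop under load = R_th/(R_th + R_L) = 65.09 / (65.09 + 3100) = 0.02057.
So the output falls by 2.06 %.

2.06 %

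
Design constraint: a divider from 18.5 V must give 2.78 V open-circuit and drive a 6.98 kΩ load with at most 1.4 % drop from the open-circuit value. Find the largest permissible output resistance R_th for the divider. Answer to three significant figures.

R_th ≤ 99.1 Ω

Loading drop = R_th/(R_th + R_L) ≤ 0.0140, so R_th ≤ R_L · ε/(1−ε) = 6.98 kΩ × 0.0140/0.9860 = 99.1 Ω.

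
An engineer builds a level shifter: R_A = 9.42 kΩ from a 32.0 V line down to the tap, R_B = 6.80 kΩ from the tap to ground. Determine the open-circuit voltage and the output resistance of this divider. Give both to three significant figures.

V_th = 13.4 V, R_th = 3.95 kΩ

V_th is the open-circuit tap voltage: 32.0 × 6.80/(9.42 + 6.80) = 13.4 V.
With the supply zeroed, R_A and R_B appear in parallel from the tap: R_th = R_A‖R_B = (9.42 × 6.80)/16.22 = 3.95 kΩ.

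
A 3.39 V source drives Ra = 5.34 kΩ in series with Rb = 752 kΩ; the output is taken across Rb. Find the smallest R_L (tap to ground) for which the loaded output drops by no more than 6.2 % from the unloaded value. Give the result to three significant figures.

Output resistance R_th = Ra‖Rb = (5.34 × 752)/757.3 = 5.302 kΩ.
The fractional drop is R_th/(R_th + R_L); requiring this ≤ 0.0620 gives R_L ≥ R_th(1/0.0620 − 1) = 5.302 × 15.13 = 80.2 kΩ.

R_L(min) ≈ 80.2 kΩ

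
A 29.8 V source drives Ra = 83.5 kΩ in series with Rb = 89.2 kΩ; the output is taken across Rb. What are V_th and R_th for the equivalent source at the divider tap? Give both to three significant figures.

V_th is the open-circuit tap voltage: 29.8 × 89.2/(83.5 + 89.2) = 15.4 V.
With the supply zeroed, Ra and Rb appear in parallel from the tap: R_th = Ra‖Rb = (83.5 × 89.2)/172.7 = 43.1 kΩ.

V_th = 15.4 V, R_th = 43.1 kΩ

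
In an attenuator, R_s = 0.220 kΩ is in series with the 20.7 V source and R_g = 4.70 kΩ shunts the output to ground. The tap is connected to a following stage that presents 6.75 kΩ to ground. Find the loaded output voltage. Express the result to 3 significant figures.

V_out ≈ 19.2 V

The load sits in parallel with R_g: R_g‖R_L = (4700 × 6750) / (4700 + 6750) = 2771 Ω.
V_out = 20.7 × 2771 / (220 + 2771) = 20.7 × 2771/2991 = 19.2 V.
(Unloaded it would have been 19.8 V.)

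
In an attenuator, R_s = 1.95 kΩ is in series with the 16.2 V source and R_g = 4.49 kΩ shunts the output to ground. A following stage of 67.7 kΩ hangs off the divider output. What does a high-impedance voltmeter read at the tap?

V_out ≈ 11.1 V

The load sits in parallel with R_g: R_g‖R_L = (4.49 × 67.7) / (4.49 + 67.7) = 4.211 kΩ.
V_out = 16.2 × 4.211 / (1.95 + 4.211) = 16.2 × 4.211/6.161 = 11.1 V.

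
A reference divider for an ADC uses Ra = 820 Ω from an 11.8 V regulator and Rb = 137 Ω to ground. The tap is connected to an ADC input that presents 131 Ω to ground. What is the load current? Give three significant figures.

Rb‖R_L = 66.97 Ω; V_out = 11.8 × 66.97/887.0 = 0.8909 V.
I_L = V_out / R_L = 0.8909 / 131 Ω = 6.80 mA.

I_L ≈ 6.80 mA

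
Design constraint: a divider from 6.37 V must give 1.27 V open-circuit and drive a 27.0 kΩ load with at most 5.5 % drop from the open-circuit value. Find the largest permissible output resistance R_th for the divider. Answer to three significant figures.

R_th ≤ 1.57 kΩ

Loading drop = R_th/(R_th + R_L) ≤ 0.0550, so R_th ≤ R_L · ε/(1−ε) = 27.0 kΩ × 0.0550/0.9450 = 1.57 kΩ.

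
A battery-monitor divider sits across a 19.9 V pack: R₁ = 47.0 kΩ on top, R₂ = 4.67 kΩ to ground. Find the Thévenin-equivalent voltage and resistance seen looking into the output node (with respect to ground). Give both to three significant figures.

V_th = 1.80 V, R_th = 4.25 kΩ

V_th is the open-circuit tap voltage: 19.9 × 4.67/(47.0 + 4.67) = 1.80 V.
With the supply zeroed, R₁ and R₂ appear in parallel from the tap: R_th = R₁‖R₂ = (47.0 × 4.67)/51.67 = 4.25 kΩ.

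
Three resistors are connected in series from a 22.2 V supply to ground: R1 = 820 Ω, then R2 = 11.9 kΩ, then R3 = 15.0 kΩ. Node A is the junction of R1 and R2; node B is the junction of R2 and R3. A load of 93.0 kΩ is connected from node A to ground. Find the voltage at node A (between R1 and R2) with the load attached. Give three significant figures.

V ≈ 21.4 V

Below node A the series string R2+R3 = 26900 Ω sits in parallel with the 93000 Ω load: 20860 Ω.
V_A = 22.2 × 20860/(820 + 20860) = 21.4 V.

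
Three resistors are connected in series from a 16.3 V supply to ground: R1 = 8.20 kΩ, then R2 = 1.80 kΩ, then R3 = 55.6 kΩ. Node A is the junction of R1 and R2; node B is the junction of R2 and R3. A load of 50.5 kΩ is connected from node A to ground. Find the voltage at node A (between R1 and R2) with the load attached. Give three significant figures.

V ≈ 12.5 V

Below node A the series string R2+R3 = 57.40 kΩ sits in parallel with the 50.5 kΩ load: 26.86 kΩ.
V_A = 16.3 × 26.86/(8.20 + 26.86) = 12.5 V.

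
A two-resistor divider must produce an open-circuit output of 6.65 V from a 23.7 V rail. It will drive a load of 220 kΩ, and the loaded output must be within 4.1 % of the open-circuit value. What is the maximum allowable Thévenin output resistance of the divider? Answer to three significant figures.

Loading drop = R_th/(R_th + R_L) ≤ 0.0410, so R_th ≤ R_L · ε/(1−ε) = 220 kΩ × 0.0410/0.9590 = 9.41 kΩ.

R_th ≤ 9.41 kΩ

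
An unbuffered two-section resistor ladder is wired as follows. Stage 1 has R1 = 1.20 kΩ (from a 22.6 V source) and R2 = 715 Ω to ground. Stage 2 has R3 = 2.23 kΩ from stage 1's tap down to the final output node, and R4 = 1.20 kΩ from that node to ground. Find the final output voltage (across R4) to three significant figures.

V_out ≈ 2.61 V

Stage 2 presents R3+R4 = 3430 Ω as a load on stage 1's tap.
Stage 1's lower leg becomes R2‖(R3+R4) = 591.7 Ω, so V_mid = 22.6 × 591.7/1792 = 7.463 V.
Stage 2 is itself unloaded: V_out = V_mid × R4/(R3+R4) = 7.463 × 1200/3430 = 2.61 V.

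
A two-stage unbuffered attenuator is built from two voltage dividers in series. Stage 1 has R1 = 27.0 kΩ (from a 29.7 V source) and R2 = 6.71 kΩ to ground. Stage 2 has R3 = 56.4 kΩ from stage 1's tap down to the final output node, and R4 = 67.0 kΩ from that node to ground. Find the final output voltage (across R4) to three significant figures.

V_out ≈ 3.08 V

Stage 2 presents R3+R4 = 123.4 kΩ as a load on stage 1's tap.
Stage 1's lower leg becomes R2‖(R3+R4) = 6.364 kΩ, so V_mid = 29.7 × 6.364/33.36 = 5.665 V.
Stage 2 is itself unloaded: V_out = V_mid × R4/(R3+R4) = 5.665 × 67.0/123.4 = 3.08 V.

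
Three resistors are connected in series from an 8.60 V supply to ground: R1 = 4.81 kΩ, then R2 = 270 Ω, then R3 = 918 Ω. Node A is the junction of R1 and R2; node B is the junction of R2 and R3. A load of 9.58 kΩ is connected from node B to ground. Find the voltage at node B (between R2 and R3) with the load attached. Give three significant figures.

At node B, R3 is in parallel with the load: R3‖R_L = 837.7 Ω.
Below node A the resistance is R2 + (R3‖R_L) = 1108 Ω, so V_A = 8.60 × 1108/5918 = 1.610 V.
Then V_B = V_A × (R3‖R_L)/(R2 + R3‖R_L) = 1.610 × 837.7/1108 = 1.22 V.

V ≈ 1.22 V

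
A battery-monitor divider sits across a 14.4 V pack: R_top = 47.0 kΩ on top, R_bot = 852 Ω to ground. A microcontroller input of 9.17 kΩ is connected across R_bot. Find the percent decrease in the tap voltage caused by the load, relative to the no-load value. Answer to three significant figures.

The divider's output (Thévenin) resistance is R_top‖R_bot = 836.8 Ω.
Fractional drop under load = R_th/(R_th + R_L) = 836.8 / (836.8 + 9170) = 0.08363.
So the output falls by 8.36 %.

8.36 %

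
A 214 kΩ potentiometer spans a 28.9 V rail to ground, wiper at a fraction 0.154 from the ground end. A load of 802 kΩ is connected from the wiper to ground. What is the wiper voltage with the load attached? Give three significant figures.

V ≈ 4.30 V

The wiper splits the pot into (1−α)R = 181.0 kΩ above and αR = 32.96 kΩ below.
Lower section ‖ load = 31.66 kΩ.
V_wiper = 28.9 × 31.66/(181.0 + 31.66) = 4.30 V.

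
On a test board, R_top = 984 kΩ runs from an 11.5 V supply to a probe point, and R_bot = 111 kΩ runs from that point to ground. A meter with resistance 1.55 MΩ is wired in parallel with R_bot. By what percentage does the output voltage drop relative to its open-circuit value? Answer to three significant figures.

6.05 %

The divider's output (Thévenin) resistance is R_top‖R_bot = 99.75 kΩ.
Fractional drop under load = R_th/(R_th + R_L) = 99.75 / (99.75 + 1550) = 0.06046.
So the output falls by 6.05 %.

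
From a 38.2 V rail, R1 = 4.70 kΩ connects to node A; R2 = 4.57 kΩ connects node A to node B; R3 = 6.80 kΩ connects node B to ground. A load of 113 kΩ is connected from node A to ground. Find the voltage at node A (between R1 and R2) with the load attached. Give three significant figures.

Below node A the series string R2+R3 = 11.37 kΩ sits in parallel with the 113 kΩ load: 10.33 kΩ.
V_A = 38.2 × 10.33/(4.70 + 10.33) = 26.3 V.

V ≈ 26.3 V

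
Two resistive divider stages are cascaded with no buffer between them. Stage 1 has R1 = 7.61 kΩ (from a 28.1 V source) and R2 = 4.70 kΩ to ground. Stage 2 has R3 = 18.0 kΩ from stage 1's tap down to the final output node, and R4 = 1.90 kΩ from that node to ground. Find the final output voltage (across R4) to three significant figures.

Stage 2 presents R3+R4 = 19.90 kΩ as a load on stage 1's tap.
Stage 1's lower leg becomes R2‖(R3+R4) = 3.802 kΩ, so V_mid = 28.1 × 3.802/11.41 = 9.362 V.
Stage 2 is itself unloaded: V_out = V_mid × R4/(R3+R4) = 9.362 × 1.90/19.90 = 0.894 V.

V_out ≈ 0.894 V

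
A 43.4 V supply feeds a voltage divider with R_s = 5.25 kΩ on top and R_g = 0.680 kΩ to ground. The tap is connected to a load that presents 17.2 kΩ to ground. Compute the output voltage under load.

V_out ≈ 4.81 V

The load sits in parallel with R_g: R_g‖R_L = (680 × 17200) / (680 + 17200) = 654.1 Ω.
V_out = 43.4 × 654.1 / (5250 + 654.1) = 43.4 × 654.1/5904 = 4.81 V.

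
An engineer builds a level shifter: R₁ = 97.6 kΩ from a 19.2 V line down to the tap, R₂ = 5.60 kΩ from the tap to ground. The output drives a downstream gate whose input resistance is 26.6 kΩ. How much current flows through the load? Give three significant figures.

I_L ≈ 0.0327 mA

R₂‖R_L = 4.626 kΩ; V_out = 19.2 × 4.626/102.2 = 0.8689 V.
I_L = V_out / R_L = 0.8689 / 26.6 kΩ = 0.0327 mA.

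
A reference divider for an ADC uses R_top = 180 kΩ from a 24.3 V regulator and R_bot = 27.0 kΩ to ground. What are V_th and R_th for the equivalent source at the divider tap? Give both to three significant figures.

V_th is the open-circuit tap voltage: 24.3 × 27.0/(180 + 27.0) = 3.17 V.
With the supply zeroed, R_top and R_bot appear in parallel from the tap: R_th = R_top‖R_bot = (180 × 27.0)/207.0 = 23.5 kΩ.

V_th = 3.17 V, R_th = 23.5 kΩ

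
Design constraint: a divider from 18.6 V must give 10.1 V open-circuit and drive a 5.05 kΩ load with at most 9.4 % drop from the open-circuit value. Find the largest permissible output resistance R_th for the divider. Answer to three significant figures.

R_th ≤ 524 Ω

Loading drop = R_th/(R_th + R_L) ≤ 0.0940, so R_th ≤ R_L · ε/(1−ε) = 5.05 kΩ × 0.0940/0.9060 = 524 Ω.
(Any R1, R2 with R2/(R1+R2) = 0.543 and R1‖R2 ≤ 524 Ω will meet the spec.)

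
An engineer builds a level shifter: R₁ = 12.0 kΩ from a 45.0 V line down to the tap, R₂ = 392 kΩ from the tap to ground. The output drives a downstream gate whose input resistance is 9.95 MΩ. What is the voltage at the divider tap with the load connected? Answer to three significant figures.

The load sits in parallel with R₂: R₂‖R_L = (392 × 9950) / (392 + 9950) = 377.1 kΩ.
V_out = 45.0 × 377.1 / (12.0 + 377.1) = 45.0 × 377.1/389.1 = 43.6 V.

V_out ≈ 43.6 V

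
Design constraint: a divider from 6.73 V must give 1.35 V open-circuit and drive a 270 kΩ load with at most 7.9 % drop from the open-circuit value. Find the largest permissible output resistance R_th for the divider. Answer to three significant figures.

R_th ≤ 23.2 kΩ

Loading drop = R_th/(R_th + R_L) ≤ 0.0790, so R_th ≤ R_L · ε/(1−ε) = 270 kΩ × 0.0790/0.9210 = 23.2 kΩ.
(Any R1, R2 with R2/(R1+R2) = 0.201 and R1‖R2 ≤ 23.2 kΩ will meet the spec.)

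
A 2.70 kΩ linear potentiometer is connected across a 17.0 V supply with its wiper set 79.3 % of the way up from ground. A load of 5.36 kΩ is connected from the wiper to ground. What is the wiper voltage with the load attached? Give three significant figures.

V ≈ 12.5 V

The wiper splits the pot into (1−α)R = 558.9 Ω above and αR = 2141 Ω below.
Lower section ‖ load = 1530 Ω.
V_wiper = 17.0 × 1530/(558.9 + 1530) = 12.5 V.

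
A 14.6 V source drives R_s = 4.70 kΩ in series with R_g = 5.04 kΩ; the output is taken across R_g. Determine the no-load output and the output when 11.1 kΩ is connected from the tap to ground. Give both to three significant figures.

Open-circuit: V = 14.6 × 5.04/(4.70 + 5.04) = 7.55 V.
With the load, R_g becomes R_g‖R_L = 3.466 kΩ, so V = 14.6 × 3.466/8.166 = 6.20 V.

Unloaded: 7.55 V; loaded: 6.20 V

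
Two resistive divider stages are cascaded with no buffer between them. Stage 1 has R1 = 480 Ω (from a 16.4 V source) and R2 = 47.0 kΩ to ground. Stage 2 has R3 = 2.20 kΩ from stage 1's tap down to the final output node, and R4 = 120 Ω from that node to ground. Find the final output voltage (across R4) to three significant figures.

Stage 2 presents R3+R4 = 2320 Ω as a load on stage 1's tap.
Stage 1's lower leg becomes R2‖(R3+R4) = 2211 Ω, so V_mid = 16.4 × 2211/2691 = 13.47 V.
Stage 2 is itself unloaded: V_out = V_mid × R4/(R3+R4) = 13.47 × 120/2320 = 0.697 V.

V_out ≈ 0.697 V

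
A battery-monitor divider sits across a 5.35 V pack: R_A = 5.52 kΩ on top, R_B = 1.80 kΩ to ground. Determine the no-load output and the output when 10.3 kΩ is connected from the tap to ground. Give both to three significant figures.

Unloaded: 1.32 V; loaded: 1.16 V

Open-circuit: V = 5.35 × 1.80/(5.52 + 1.80) = 1.32 V.
With the load, R_B becomes R_B‖R_L = 1.532 kΩ, so V = 5.35 × 1.532/7.052 = 1.16 V.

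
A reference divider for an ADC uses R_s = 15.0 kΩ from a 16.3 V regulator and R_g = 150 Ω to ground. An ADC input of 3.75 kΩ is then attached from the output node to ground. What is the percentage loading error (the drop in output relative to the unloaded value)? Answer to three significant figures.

3.81 %

The divider's output (Thévenin) resistance is R_s‖R_g = 148.5 Ω.
Fractional drop under load = R_th/(R_th + R_L) = 148.5 / (148.5 + 3750) = 0.03810.
So the output falls by 3.81 %.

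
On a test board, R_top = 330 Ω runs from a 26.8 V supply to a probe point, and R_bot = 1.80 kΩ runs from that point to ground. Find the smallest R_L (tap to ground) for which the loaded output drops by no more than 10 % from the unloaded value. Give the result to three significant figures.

Output resistance R_th = R_top‖R_bot = (330 × 1800)/2130 = 278.9 Ω.
The fractional drop is R_th/(R_th + R_L); requiring this ≤ 0.100 gives R_L ≥ R_th(1/0.100 − 1) = 278.9 × 9.000 = 2.51 kΩ.

R_L(min) ≈ 2.51 kΩ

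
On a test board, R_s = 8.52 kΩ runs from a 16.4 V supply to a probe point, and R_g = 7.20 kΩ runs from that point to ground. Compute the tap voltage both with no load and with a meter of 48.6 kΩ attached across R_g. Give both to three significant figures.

Unloaded: 7.51 V; loaded: 6.95 V

Open-circuit: V = 16.4 × 7.20/(8.52 + 7.20) = 7.51 V.
With the load, R_g becomes R_g‖R_L = 6.271 kΩ, so V = 16.4 × 6.271/14.79 = 6.95 V.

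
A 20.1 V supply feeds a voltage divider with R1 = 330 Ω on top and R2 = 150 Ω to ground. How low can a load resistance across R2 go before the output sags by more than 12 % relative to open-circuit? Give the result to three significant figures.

Output resistance R_th = R1‖R2 = (330 × 150)/480.0 = 103.1 Ω.
The fractional drop is R_th/(R_th + R_L); requiring this ≤ 0.120 gives R_L ≥ R_th(1/0.120 − 1) = 103.1 × 7.333 = 756 Ω.

R_L(min) ≈ 756 Ω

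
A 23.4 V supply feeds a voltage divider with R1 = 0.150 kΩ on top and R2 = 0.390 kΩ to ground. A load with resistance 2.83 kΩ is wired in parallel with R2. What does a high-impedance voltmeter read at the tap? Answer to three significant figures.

The load sits in parallel with R2: R2‖R_L = (390 × 2830) / (390 + 2830) = 342.8 Ω.
V_out = 23.4 × 342.8 / (150 + 342.8) = 23.4 × 342.8/492.8 = 16.3 V.

V_out ≈ 16.3 V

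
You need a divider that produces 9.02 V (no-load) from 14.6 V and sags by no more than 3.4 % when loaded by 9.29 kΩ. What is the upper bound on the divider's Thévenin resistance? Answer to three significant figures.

R_th ≤ 327 Ω

Loading drop = R_th/(R_th + R_L) ≤ 0.0340, so R_th ≤ R_L · ε/(1−ε) = 9.29 kΩ × 0.0340/0.9660 = 327 Ω.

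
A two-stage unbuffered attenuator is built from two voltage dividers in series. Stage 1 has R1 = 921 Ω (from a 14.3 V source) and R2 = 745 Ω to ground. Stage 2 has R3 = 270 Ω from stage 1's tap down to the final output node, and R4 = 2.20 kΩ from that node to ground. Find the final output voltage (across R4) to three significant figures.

Stage 2 presents R3+R4 = 2470 Ω as a load on stage 1's tap.
Stage 1's lower leg becomes R2‖(R3+R4) = 572.4 Ω, so V_mid = 14.3 × 572.4/1493 = 5.481 V.
Stage 2 is itself unloaded: V_out = V_mid × R4/(R3+R4) = 5.481 × 2200/2470 = 4.88 V.

V_out ≈ 4.88 V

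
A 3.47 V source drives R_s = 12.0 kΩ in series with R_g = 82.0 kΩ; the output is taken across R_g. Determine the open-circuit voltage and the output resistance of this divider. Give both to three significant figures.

V_th is the open-circuit tap voltage: 3.47 × 82.0/(12.0 + 82.0) = 3.03 V.
With the supply zeroed, R_s and R_g appear in parallel from the tap: R_th = R_s‖R_g = (12.0 × 82.0)/94.00 = 10.5 kΩ.

V_th = 3.03 V, R_th = 10.5 kΩ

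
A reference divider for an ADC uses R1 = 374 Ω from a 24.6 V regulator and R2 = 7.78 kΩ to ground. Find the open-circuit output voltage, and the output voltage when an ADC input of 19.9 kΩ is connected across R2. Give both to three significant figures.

Unloaded: 23.5 V; loaded: 23.1 V

Open-circuit: V = 24.6 × 7780/(374 + 7780) = 23.5 V.
With the load, R2 becomes R2‖R_L = 5593 Ω, so V = 24.6 × 5593/5967 = 23.1 V.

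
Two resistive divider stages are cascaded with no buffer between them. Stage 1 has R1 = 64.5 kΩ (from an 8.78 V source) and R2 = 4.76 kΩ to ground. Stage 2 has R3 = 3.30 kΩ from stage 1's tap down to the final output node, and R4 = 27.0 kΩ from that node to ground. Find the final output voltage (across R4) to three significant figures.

V_out ≈ 0.469 V

Stage 2 presents R3+R4 = 30.30 kΩ as a load on stage 1's tap.
Stage 1's lower leg becomes R2‖(R3+R4) = 4.114 kΩ, so V_mid = 8.78 × 4.114/68.61 = 0.5264 V.
Stage 2 is itself unloaded: V_out = V_mid × R4/(R3+R4) = 0.5264 × 27.0/30.30 = 0.469 V.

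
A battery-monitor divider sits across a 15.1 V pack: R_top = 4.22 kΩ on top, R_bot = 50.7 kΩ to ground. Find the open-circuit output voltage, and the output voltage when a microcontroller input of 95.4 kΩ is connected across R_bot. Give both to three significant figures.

Open-circuit: V = 15.1 × 50.7/(4.22 + 50.7) = 13.9 V.
With the load, R_bot becomes R_bot‖R_L = 33.11 kΩ, so V = 15.1 × 33.11/37.33 = 13.4 V.

Unloaded: 13.9 V; loaded: 13.4 V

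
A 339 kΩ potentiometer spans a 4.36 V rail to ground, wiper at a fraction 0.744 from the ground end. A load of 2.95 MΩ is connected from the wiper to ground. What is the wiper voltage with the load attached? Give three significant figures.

The wiper splits the pot into (1−α)R = 86.78 kΩ above and αR = 252.2 kΩ below.
Lower section ‖ load = 232.4 kΩ.
V_wiper = 4.36 × 232.4/(86.78 + 232.4) = 3.17 V.

V ≈ 3.17 V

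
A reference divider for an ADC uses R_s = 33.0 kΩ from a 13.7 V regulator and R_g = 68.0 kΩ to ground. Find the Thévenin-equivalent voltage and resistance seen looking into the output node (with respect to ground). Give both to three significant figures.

V_th is the open-circuit tap voltage: 13.7 × 68.0/(33.0 + 68.0) = 9.22 V.
With the supply zeroed, R_s and R_g appear in parallel from the tap: R_th = R_s‖R_g = (33.0 × 68.0)/101.0 = 22.2 kΩ.

V_th = 9.22 V, R_th = 22.2 kΩ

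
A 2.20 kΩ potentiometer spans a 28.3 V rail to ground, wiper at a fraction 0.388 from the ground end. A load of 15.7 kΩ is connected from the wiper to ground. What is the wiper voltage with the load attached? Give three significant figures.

V ≈ 10.6 V

The wiper splits the pot into (1−α)R = 1346 Ω above and αR = 853.6 Ω below.
Lower section ‖ load = 809.6 Ω.
V_wiper = 28.3 × 809.6/(1346 + 809.6) = 10.6 V.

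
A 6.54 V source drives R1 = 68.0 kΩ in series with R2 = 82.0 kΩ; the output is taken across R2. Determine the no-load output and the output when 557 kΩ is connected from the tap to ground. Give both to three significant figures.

Unloaded: 3.58 V; loaded: 3.35 V

Open-circuit: V = 6.54 × 82.0/(68.0 + 82.0) = 3.58 V.
With the load, R2 becomes R2‖R_L = 71.48 kΩ, so V = 6.54 × 71.48/139.5 = 3.35 V.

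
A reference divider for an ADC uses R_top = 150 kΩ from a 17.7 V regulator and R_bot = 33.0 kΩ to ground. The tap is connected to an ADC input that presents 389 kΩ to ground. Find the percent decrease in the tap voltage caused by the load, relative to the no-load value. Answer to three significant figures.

The divider's output (Thévenin) resistance is R_top‖R_bot = 27.05 kΩ.
Fractional drop under load = R_th/(R_th + R_L) = 27.05 / (27.05 + 389) = 0.06501.
So the output falls by 6.50 %.

6.50 %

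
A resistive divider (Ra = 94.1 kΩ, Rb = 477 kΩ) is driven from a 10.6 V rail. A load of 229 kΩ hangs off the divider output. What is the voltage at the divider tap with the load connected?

V_out ≈ 6.59 V

The load sits in parallel with Rb: Rb‖R_L = (477 × 229) / (477 + 229) = 154.7 kΩ.
V_out = 10.6 × 154.7 / (94.1 + 154.7) = 10.6 × 154.7/248.8 = 6.59 V.
(Unloaded it would have been 8.85 V.)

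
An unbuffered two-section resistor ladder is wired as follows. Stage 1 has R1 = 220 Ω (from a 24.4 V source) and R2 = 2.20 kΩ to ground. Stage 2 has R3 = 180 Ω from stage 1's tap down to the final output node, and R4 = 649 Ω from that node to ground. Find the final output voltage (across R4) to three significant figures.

Stage 2 presents R3+R4 = 829.0 Ω as a load on stage 1's tap.
Stage 1's lower leg becomes R2‖(R3+R4) = 602.1 Ω, so V_mid = 24.4 × 602.1/822.1 = 17.87 V.
Stage 2 is itself unloaded: V_out = V_mid × R4/(R3+R4) = 17.87 × 649/829.0 = 14.0 V.

V_out ≈ 14.0 V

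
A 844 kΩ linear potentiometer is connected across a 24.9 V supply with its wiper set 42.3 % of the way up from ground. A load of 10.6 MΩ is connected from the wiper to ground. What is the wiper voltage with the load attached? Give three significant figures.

V ≈ 10.3 V

The wiper splits the pot into (1−α)R = 487.0 kΩ above and αR = 357.0 kΩ below.
Lower section ‖ load = 345.4 kΩ.
V_wiper = 24.9 × 345.4/(487.0 + 345.4) = 10.3 V.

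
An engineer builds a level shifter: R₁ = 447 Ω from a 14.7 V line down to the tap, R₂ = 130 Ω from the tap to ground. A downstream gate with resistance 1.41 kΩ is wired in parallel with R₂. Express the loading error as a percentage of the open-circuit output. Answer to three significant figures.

The divider's output (Thévenin) resistance is R₁‖R₂ = 100.7 Ω.
Fractional drop under load = R_th/(R_th + R_L) = 100.7 / (100.7 + 1410) = 0.06666.
So the output falls by 6.67 %.

6.67 %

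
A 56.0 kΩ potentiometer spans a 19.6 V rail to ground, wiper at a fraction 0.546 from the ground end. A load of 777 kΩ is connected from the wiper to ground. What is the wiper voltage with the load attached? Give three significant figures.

V ≈ 10.5 V

The wiper splits the pot into (1−α)R = 25.42 kΩ above and αR = 30.58 kΩ below.
Lower section ‖ load = 29.42 kΩ.
V_wiper = 19.6 × 29.42/(25.42 + 29.42) = 10.5 V.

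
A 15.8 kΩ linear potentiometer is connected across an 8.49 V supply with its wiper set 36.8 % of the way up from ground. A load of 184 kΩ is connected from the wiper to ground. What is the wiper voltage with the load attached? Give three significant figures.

The wiper splits the pot into (1−α)R = 9.986 kΩ above and αR = 5.814 kΩ below.
Lower section ‖ load = 5.636 kΩ.
V_wiper = 8.49 × 5.636/(9.986 + 5.636) = 3.06 V.

V ≈ 3.06 V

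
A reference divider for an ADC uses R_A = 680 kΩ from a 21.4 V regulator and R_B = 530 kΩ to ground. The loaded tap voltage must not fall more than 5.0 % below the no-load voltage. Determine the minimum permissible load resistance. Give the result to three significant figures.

Output resistance R_th = R_A‖R_B = (680 × 530)/1210 = 297.9 kΩ.
The fractional drop is R_th/(R_th + R_L); requiring this ≤ 0.0500 gives R_L ≥ R_th(1/0.0500 − 1) = 297.9 × 19.00 = 5.66 MΩ.

R_L(min) ≈ 5.66 MΩ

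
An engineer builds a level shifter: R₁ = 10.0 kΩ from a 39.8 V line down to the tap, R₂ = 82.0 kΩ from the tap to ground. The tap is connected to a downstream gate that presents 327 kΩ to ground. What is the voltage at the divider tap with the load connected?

The load sits in parallel with R₂: R₂‖R_L = (82.0 × 327) / (82.0 + 327) = 65.56 kΩ.
V_out = 39.8 × 65.56 / (10.0 + 65.56) = 39.8 × 65.56/75.56 = 34.5 V.

V_out ≈ 34.5 V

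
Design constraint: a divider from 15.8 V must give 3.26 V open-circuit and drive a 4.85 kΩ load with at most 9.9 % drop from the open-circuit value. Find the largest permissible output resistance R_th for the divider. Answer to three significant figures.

Loading drop = R_th/(R_th + R_L) ≤ 0.0990, so R_th ≤ R_L · ε/(1−ε) = 4.85 kΩ × 0.0990/0.9010 = 533 Ω.
(Any R1, R2 with R2/(R1+R2) = 0.206 and R1‖R2 ≤ 533 Ω will meet the spec.)

R_th ≤ 533 Ω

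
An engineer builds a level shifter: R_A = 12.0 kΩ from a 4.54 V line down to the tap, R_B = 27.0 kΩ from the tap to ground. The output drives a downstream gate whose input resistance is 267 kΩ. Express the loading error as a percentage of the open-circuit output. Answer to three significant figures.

3.02 %

The divider's output (Thévenin) resistance is R_A‖R_B = 8.308 kΩ.
Fractional drop under load = R_th/(R_th + R_L) = 8.308 / (8.308 + 267) = 0.03018.
So the output falls by 3.02 %.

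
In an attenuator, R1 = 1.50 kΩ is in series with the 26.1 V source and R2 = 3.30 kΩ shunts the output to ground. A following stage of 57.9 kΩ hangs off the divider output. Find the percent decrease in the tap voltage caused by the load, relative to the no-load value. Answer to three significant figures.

1.75 %

The divider's output (Thévenin) resistance is R1‖R2 = 1.031 kΩ.
Fractional drop under load = R_th/(R_th + R_L) = 1.031 / (1.031 + 57.9) = 0.01750.
So the output falls by 1.75 %.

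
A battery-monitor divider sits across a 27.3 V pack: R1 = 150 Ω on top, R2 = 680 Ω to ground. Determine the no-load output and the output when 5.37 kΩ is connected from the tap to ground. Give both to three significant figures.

Unloaded: 22.4 V; loaded: 21.9 V

Open-circuit: V = 27.3 × 680/(150 + 680) = 22.4 V.
With the load, R2 becomes R2‖R_L = 603.6 Ω, so V = 27.3 × 603.6/753.6 = 21.9 V.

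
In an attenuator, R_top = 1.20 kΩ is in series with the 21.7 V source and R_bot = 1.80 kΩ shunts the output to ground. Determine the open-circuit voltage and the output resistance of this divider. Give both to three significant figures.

V_th is the open-circuit tap voltage: 21.7 × 1.80/(1.20 + 1.80) = 13.0 V.
With the supply zeroed, R_top and R_bot appear in parallel from the tap: R_th = R_top‖R_bot = (1.20 × 1.80)/3.000 = 720 Ω.

V_th = 13.0 V, R_th = 720 Ω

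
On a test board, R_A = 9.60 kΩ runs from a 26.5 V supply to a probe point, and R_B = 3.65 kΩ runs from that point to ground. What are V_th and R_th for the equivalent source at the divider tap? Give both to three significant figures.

V_th = 7.30 V, R_th = 2.64 kΩ

V_th is the open-circuit tap voltage: 26.5 × 3.65/(9.60 + 3.65) = 7.30 V.
With the supply zeroed, R_A and R_B appear in parallel from the tap: R_th = R_A‖R_B = (9.60 × 3.65)/13.25 = 2.64 kΩ.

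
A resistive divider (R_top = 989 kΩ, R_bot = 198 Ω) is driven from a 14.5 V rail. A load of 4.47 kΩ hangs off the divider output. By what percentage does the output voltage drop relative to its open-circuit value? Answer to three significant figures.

4.24 %

The divider's output (Thévenin) resistance is R_top‖R_bot = 198.0 Ω.
Fractional drop under load = R_th/(R_th + R_L) = 198.0 / (198.0 + 4470) = 0.04241.
So the output falls by 4.24 %.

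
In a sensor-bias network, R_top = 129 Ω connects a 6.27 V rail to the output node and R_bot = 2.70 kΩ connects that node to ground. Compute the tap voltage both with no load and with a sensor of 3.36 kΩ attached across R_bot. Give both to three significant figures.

Unloaded: 5.98 V; loaded: 5.77 V

Open-circuit: V = 6.27 × 2700/(129 + 2700) = 5.98 V.
With the load, R_bot becomes R_bot‖R_L = 1497 Ω, so V = 6.27 × 1497/1626 = 5.77 V.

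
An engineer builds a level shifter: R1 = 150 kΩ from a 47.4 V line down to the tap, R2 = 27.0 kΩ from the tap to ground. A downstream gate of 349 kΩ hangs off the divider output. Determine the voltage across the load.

The load sits in parallel with R2: R2‖R_L = (27.0 × 349) / (27.0 + 349) = 25.06 kΩ.
V_out = 47.4 × 25.06 / (150 + 25.06) = 47.4 × 25.06/175.1 = 6.79 V.

V_out ≈ 6.79 V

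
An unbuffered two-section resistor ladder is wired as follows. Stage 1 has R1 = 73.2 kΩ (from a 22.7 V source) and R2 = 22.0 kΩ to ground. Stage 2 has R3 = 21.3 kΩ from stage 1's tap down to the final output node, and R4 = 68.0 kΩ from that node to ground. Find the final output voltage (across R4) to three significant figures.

Stage 2 presents R3+R4 = 89.30 kΩ as a load on stage 1's tap.
Stage 1's lower leg becomes R2‖(R3+R4) = 17.65 kΩ, so V_mid = 22.7 × 17.65/90.85 = 4.410 V.
Stage 2 is itself unloaded: V_out = V_mid × R4/(R3+R4) = 4.410 × 68.0/89.30 = 3.36 V.

V_out ≈ 3.36 V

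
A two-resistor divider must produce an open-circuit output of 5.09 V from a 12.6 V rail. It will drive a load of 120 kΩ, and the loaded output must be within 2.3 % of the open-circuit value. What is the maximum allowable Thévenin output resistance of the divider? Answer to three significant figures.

Loading drop = R_th/(R_th + R_L) ≤ 0.0230, so R_th ≤ R_L · ε/(1−ε) = 120 kΩ × 0.0230/0.9770 = 2.82 kΩ.
(Any R1, R2 with R2/(R1+R2) = 0.404 and R1‖R2 ≤ 2.82 kΩ will meet the spec.)

R_th ≤ 2.82 kΩ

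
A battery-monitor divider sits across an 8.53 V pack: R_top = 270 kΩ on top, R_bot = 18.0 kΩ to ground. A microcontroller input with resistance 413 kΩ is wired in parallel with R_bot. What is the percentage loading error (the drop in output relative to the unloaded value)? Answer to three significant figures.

The divider's output (Thévenin) resistance is R_top‖R_bot = 16.88 kΩ.
Fractional drop under load = R_th/(R_th + R_L) = 16.88 / (16.88 + 413) = 0.03926.
So the output falls by 3.93 %.

3.93 %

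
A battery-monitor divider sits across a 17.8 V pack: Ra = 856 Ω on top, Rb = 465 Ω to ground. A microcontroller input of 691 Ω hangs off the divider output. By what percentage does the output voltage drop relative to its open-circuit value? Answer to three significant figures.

The divider's output (Thévenin) resistance is Ra‖Rb = 301.3 Ω.
Fractional drop under load = R_th/(R_th + R_L) = 301.3 / (301.3 + 691) = 0.3037.
So the output falls by 30.4 %.

30.4 %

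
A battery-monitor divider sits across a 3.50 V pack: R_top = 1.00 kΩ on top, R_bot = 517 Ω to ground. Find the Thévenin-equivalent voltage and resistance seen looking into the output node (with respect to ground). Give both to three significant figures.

V_th is the open-circuit tap voltage: 3.50 × 517/(1000 + 517) = 1.19 V.
With the supply zeroed, R_top and R_bot appear in parallel from the tap: R_th = R_top‖R_bot = (1000 × 517)/1517 = 341 Ω.

V_th = 1.19 V, R_th = 341 Ω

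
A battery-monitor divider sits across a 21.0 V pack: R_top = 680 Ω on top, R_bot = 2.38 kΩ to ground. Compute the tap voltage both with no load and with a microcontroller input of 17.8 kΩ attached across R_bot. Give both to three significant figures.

Unloaded: 16.3 V; loaded: 15.9 V

Open-circuit: V = 21.0 × 2380/(680 + 2380) = 16.3 V.
With the load, R_bot becomes R_bot‖R_L = 2099 Ω, so V = 21.0 × 2099/2779 = 15.9 V.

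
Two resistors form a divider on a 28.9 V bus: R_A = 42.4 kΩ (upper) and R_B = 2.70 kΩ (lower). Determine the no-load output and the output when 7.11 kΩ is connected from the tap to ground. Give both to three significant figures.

Unloaded: 1.73 V; loaded: 1.27 V

Open-circuit: V = 28.9 × 2.70/(42.4 + 2.70) = 1.73 V.
With the load, R_B becomes R_B‖R_L = 1.957 kΩ, so V = 28.9 × 1.957/44.36 = 1.27 V.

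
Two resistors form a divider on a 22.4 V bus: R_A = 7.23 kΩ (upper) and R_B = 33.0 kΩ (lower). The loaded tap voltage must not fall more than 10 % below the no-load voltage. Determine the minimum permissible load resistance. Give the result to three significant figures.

Output resistance R_th = R_A‖R_B = (7.23 × 33.0)/40.23 = 5.931 kΩ.
The fractional drop is R_th/(R_th + R_L); requiring this ≤ 0.100 gives R_L ≥ R_th(1/0.100 − 1) = 5.931 × 9.000 = 53.4 kΩ.

R_L(min) ≈ 53.4 kΩ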